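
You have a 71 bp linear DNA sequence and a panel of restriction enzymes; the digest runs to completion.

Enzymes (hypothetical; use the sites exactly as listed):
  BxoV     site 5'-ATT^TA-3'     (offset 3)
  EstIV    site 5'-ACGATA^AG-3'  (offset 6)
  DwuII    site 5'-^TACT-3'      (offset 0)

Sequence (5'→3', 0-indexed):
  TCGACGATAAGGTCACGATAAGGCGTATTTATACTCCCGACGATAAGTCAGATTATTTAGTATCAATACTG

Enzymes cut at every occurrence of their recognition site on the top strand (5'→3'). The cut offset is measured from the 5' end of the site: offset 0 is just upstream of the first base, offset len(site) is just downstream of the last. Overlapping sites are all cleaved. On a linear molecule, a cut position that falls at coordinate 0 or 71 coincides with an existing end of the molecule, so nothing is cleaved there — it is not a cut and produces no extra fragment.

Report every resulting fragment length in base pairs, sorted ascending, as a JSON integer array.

Per-enzyme occurrences:
  BxoV ATTTA/3: at [26, 54] ⇒ [29, 57]
  EstIV ACGATAAG/6: at [3, 14, 39] ⇒ [9, 20, 45]
  DwuII TACT/0: at [31, 66] ⇒ [31, 66]

All cut coordinates (distinct, sorted): [9, 20, 29, 31, 45, 57, 66]

Fragments:
  [0,9): 9 bp
  [9,20): 11 bp
  [20,29): 9 bp
  [29,31): 2 bp
  [31,45): 14 bp
  [45,57): 12 bp
  [57,66): 9 bp
  [66,71): 5 bp

[2,5,9,9,9,11,12,14]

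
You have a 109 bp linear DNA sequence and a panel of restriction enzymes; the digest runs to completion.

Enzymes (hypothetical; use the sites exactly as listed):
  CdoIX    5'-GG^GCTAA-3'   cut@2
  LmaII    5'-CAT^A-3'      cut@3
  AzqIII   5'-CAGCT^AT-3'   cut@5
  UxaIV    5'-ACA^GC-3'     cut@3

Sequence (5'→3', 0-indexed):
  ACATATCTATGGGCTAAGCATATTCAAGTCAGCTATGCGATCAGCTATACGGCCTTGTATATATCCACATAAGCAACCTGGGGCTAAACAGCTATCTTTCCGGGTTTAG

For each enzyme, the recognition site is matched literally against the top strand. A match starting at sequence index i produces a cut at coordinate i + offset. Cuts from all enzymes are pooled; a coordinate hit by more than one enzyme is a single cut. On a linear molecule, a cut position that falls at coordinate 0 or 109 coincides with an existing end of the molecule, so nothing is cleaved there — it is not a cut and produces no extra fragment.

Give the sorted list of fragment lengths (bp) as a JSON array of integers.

Per-enzyme occurrences:
  CdoIX (GGGCTAA, off=2): starts [10, 80] → cuts [12, 82]
  LmaII (CATA, off=3): starts [1, 18, 67] → cuts [4, 21, 70]
  AzqIII (CAGCTAT, off=5): starts [29, 41, 88] → cuts [34, 46, 93]
  UxaIV (ACAGC, off=3): starts [87] → cuts [90]

All cut coordinates (distinct, sorted): [4, 12, 21, 34, 46, 70, 82, 90, 93]

Fragments:
  [0,4): 4 bp
  [4,12): 8 bp
  [12,21): 9 bp
  [21,34): 13 bp
  [34,46): 12 bp
  [46,70): 24 bp
  [70,82): 12 bp
  [82,90): 8 bp
  [90,93): 3 bp
  [93,109): 16 bp

[3,4,8,8,9,12,12,13,16,24]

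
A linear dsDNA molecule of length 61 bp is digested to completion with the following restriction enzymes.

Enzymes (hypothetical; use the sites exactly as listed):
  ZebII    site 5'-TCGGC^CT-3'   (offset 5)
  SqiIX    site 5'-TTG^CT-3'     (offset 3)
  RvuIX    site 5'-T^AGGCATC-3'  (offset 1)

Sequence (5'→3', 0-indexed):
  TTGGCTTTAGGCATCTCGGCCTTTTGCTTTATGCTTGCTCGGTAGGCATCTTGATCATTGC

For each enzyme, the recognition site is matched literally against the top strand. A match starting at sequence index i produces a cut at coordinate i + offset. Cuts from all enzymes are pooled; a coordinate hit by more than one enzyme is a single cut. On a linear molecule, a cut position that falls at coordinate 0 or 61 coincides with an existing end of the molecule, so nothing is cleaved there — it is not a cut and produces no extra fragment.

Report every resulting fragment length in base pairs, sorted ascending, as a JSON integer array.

[6,6,8,11,12,18]

Scan for sites:
  ZebII (TCGGCCT, off=5): starts [15] → cuts [20]
  SqiIX (TTGCT, off=3): starts [23, 34] → cuts [26, 37]
  RvuIX (TAGGCATC, off=1): starts [7, 42] → cuts [8, 43]

All cut coordinates (distinct, sorted): [8, 20, 26, 37, 43]

Fragment lengths:
  [0,8): 8 bp
  [8,20): 12 bp
  [20,26): 6 bp
  [26,37): 11 bp
  [37,43): 6 bp
  [43,61): 18 bp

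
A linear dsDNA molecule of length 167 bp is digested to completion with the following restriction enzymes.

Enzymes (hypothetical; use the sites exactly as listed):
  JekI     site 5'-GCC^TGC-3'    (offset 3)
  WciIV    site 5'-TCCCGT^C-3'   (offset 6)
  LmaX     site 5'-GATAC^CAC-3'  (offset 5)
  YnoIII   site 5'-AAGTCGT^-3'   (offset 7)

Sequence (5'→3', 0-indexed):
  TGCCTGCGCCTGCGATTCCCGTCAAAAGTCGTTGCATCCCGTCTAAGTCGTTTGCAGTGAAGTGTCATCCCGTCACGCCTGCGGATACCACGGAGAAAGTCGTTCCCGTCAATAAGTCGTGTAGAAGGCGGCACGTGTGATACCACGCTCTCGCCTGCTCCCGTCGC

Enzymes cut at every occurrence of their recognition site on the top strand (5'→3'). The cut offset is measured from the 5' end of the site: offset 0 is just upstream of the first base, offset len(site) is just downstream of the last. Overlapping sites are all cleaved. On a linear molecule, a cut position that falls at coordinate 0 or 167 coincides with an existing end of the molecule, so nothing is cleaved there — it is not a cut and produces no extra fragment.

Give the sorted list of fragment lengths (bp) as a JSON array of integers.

Per-enzyme occurrences:
  JekI GCCTGC/3: at [1, 7, 76, 152] ⇒ [4, 10, 79, 155]
  WciIV TCCCGTC/6: at [16, 36, 67, 103, 158] ⇒ [22, 42, 73, 109, 164]
  LmaX GATACCAC/5: at [83, 138] ⇒ [88, 143]
  YnoIII AAGTCGT/7: at [25, 44, 96, 113] ⇒ [32, 51, 103, 120]

All cut coordinates (distinct, sorted): [4, 10, 22, 32, 42, 51, 73, 79, 88, 103, 109, 120, 143, 155, 164]

Fragment lengths:
  [0,4): 4 bp
  [4,10): 6 bp
  [10,22): 12 bp
  [22,32): 10 bp
  [32,42): 10 bp
  [42,51): 9 bp
  [51,73): 22 bp
  [73,79): 6 bp
  [79,88): 9 bp
  [88,103): 15 bp
  [103,109): 6 bp
  [109,120): 11 bp
  [120,143): 23 bp
  [143,155): 12 bp
  [155,164): 9 bp
  [164,167): 3 bp

[3,4,6,6,6,9,9,9,10,10,11,12,12,15,22,23]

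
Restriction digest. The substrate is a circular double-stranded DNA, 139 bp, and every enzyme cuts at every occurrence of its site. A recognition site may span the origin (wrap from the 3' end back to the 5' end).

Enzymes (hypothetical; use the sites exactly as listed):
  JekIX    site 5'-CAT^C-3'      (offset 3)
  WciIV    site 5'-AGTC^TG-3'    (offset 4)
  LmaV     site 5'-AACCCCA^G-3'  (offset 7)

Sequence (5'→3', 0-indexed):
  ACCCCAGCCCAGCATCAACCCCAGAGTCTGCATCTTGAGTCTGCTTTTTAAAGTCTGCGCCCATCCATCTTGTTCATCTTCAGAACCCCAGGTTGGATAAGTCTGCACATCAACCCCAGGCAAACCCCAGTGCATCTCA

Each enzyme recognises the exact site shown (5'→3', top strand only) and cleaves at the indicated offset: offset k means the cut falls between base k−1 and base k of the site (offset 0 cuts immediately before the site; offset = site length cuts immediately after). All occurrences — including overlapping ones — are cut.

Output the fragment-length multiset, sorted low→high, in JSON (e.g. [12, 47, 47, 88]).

[4,5,5,6,7,8,8,8,9,9,9,10,11,13,13,14]

Site scan:
  JekIX (CATC, off=3): starts [12, 30, 61, 65, 74, 107, 132] → cuts [15, 33, 64, 68, 77, 110, 135]
  WciIV (AGTCTG, off=4): starts [24, 37, 51, 99] → cuts [28, 41, 55, 103]
  LmaV (AACCCCAG, off=7): starts [16, 83, 111, 122, 138] → cuts [6, 23, 90, 118, 129]

Pooled cuts: [6, 15, 23, 28, 33, 41, 55, 64, 68, 77, 90, 103, 110, 118, 129, 135]

Fragment lengths:
  6→15: 9 bp
  15→23: 8 bp
  23→28: 5 bp
  28→33: 5 bp
  33→41: 8 bp
  41→55: 14 bp
  55→64: 9 bp
  64→68: 4 bp
  68→77: 9 bp
  77→90: 13 bp
  90→103: 13 bp
  103→110: 7 bp
  110→118: 8 bp
  118→129: 11 bp
  129→135: 6 bp
  135→6 (wrap): 139-135+6 = 10 bp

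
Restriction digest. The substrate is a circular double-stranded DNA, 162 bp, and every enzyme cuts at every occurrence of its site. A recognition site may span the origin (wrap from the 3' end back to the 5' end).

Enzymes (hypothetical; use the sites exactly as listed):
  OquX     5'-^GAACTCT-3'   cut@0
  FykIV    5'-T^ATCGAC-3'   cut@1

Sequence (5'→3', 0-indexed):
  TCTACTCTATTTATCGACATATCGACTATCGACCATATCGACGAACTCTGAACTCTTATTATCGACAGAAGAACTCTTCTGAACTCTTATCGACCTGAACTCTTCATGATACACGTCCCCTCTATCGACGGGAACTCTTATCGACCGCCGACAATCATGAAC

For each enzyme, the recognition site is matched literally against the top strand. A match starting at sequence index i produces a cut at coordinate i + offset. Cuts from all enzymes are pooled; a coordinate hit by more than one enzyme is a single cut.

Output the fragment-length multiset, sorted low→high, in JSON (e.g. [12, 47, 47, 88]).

[6,7,7,8,8,8,8,8,9,10,10,11,16,19,27]

Scan for sites:
  OquX GAACTCT/0: at [42, 49, 70, 80, 96, 131, 158] ⇒ [42, 49, 70, 80, 96, 131, 158]
  FykIV TATCGAC/1: at [11, 19, 26, 35, 59, 87, 122, 138] ⇒ [12, 20, 27, 36, 60, 88, 123, 139]

All cut coordinates (distinct, sorted): [12, 20, 27, 36, 42, 49, 60, 70, 80, 88, 96, 123, 131, 139, 158]

Fragment lengths:
  12→20: 8 bp
  20→27: 7 bp
  27→36: 9 bp
  36→42: 6 bp
  42→49: 7 bp
  49→60: 11 bp
  60→70: 10 bp
  70→80: 10 bp
  80→88: 8 bp
  88→96: 8 bp
  96→123: 27 bp
  123→131: 8 bp
  131→139: 8 bp
  139→158: 19 bp
  158→12 (wrap): 162-158+12 = 16 bp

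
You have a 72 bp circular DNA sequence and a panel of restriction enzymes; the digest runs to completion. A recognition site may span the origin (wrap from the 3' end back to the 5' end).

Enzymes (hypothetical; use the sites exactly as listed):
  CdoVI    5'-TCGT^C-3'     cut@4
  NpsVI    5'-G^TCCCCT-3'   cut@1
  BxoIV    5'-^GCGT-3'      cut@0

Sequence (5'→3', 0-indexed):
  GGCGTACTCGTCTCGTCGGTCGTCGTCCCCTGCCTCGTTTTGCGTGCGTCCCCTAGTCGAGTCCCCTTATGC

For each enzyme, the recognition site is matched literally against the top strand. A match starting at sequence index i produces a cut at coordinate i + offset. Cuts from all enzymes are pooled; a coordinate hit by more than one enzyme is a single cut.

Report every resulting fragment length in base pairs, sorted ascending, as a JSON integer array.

[1,2,3,4,5,7,10,12,13,15]

Site scan:
  CdoVI TCGTC/4: at [7, 12, 19, 22] ⇒ [11, 16, 23, 26]
  NpsVI GTCCCCT/1: at [24, 47, 60] ⇒ [25, 48, 61]
  BxoIV GCGT/0: at [1, 41, 45] ⇒ [1, 41, 45]

Pooled cuts: [1, 11, 16, 23, 25, 26, 41, 45, 48, 61]

Fragments:
  1→11: 10 bp
  11→16: 5 bp
  16→23: 7 bp
  23→25: 2 bp
  25→26: 1 bp
  26→41: 15 bp
  41→45: 4 bp
  45→48: 3 bp
  48→61: 13 bp
  61→1 (wrap): 72-61+1 = 12 bp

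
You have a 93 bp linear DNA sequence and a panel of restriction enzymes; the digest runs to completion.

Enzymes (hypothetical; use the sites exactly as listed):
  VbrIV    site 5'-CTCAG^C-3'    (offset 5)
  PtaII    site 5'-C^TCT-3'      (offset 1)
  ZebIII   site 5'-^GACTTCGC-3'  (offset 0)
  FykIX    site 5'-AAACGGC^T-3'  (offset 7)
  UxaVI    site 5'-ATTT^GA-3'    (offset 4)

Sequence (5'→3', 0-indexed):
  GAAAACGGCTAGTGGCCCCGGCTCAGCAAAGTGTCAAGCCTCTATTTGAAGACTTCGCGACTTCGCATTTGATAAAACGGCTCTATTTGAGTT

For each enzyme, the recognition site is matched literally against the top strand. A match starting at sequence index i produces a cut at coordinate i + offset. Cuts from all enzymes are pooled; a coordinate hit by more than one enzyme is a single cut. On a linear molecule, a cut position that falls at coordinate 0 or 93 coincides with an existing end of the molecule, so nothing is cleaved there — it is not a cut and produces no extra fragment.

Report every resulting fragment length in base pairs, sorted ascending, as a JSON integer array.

Site scan:
  VbrIV CTCAGC/5: at [21] ⇒ [26]
  PtaII CTCT/1: at [39, 80] ⇒ [40, 81]
  ZebIII GACTTCGC/0: at [50, 58] ⇒ [50, 58]
  FykIX AAACGGCT/7: at [2, 74] ⇒ [9, 81]
  UxaVI ATTTGA/4: at [43, 66, 84] ⇒ [47, 70, 88]

Pooled cuts: [9, 26, 40, 47, 50, 58, 70, 81, 88]

Fragments:
  [0,9): 9 bp
  [9,26): 17 bp
  [26,40): 14 bp
  [40,47): 7 bp
  [47,50): 3 bp
  [50,58): 8 bp
  [58,70): 12 bp
  [70,81): 11 bp
  [81,88): 7 bp
  [88,93): 5 bp

[3,5,7,7,8,9,11,12,14,17]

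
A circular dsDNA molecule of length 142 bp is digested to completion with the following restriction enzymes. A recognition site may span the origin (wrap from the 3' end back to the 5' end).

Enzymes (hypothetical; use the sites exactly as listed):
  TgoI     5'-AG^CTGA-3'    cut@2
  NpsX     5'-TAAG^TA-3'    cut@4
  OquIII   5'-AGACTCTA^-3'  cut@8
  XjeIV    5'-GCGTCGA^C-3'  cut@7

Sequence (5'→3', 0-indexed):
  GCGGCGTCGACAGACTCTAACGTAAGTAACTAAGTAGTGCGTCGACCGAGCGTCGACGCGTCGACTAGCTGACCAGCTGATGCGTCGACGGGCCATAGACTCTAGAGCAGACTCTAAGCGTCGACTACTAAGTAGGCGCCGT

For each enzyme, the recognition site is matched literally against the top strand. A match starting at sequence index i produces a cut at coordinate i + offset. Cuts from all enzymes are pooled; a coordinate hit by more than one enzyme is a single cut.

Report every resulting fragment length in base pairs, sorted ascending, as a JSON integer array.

Per-enzyme occurrences:
  TgoI (AGCTGA, off=2): starts [66, 74] → cuts [68, 76]
  NpsX (TAAGTA, off=4): starts [22, 30, 128] → cuts [26, 34, 132]
  OquIII (AGACTCTA, off=8): starts [11, 96, 108] → cuts [19, 104, 116]
  XjeIV (GCGTCGAC, off=7): starts [3, 38, 49, 57, 81, 117] → cuts [10, 45, 56, 64, 88, 124]

Pooled cuts: [10, 19, 26, 34, 45, 56, 64, 68, 76, 88, 104, 116, 124, 132]

Fragment lengths:
  10→19: 9 bp
  19→26: 7 bp
  26→34: 8 bp
  34→45: 11 bp
  45→56: 11 bp
  56→64: 8 bp
  64→68: 4 bp
  68→76: 8 bp
  76→88: 12 bp
  88→104: 16 bp
  104→116: 12 bp
  116→124: 8 bp
  124→132: 8 bp
  132→10 (wrap): 142-132+10 = 20 bp

[4,7,8,8,8,8,8,9,11,11,12,12,16,20]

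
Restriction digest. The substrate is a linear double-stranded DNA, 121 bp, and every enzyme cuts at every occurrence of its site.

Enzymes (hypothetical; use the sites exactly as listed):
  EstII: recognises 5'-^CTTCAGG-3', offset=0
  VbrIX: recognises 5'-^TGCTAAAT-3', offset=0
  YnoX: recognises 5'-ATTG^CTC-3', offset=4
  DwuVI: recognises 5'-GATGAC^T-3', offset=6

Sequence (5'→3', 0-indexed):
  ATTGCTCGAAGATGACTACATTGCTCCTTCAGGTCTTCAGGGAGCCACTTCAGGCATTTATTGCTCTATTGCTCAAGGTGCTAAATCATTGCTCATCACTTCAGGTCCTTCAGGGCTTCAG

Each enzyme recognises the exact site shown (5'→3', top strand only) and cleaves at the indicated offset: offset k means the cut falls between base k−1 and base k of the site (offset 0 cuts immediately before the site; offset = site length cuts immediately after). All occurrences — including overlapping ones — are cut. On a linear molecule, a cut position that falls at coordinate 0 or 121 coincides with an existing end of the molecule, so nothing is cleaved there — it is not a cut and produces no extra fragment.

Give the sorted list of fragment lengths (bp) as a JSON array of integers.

[3,4,7,7,7,8,8,9,12,13,13,14,16]

Scan for sites:
  EstII (CTTCAGG, off=0): starts [26, 34, 47, 98, 107] → cuts [26, 34, 47, 98, 107]
  VbrIX (TGCTAAAT, off=0): starts [78] → cuts [78]
  YnoX (ATTGCTC, off=4): starts [0, 19, 59, 67, 87] → cuts [4, 23, 63, 71, 91]
  DwuVI (GATGACT, off=6): starts [10] → cuts [16]

Pooled cuts: [4, 16, 23, 26, 34, 47, 63, 71, 78, 91, 98, 107]

Fragments:
  [0,4): 4 bp
  [4,16): 12 bp
  [16,23): 7 bp
  [23,26): 3 bp
  [26,34): 8 bp
  [34,47): 13 bp
  [47,63): 16 bp
  [63,71): 8 bp
  [71,78): 7 bp
  [78,91): 13 bp
  [91,98): 7 bp
  [98,107): 9 bp
  [107,121): 14 bp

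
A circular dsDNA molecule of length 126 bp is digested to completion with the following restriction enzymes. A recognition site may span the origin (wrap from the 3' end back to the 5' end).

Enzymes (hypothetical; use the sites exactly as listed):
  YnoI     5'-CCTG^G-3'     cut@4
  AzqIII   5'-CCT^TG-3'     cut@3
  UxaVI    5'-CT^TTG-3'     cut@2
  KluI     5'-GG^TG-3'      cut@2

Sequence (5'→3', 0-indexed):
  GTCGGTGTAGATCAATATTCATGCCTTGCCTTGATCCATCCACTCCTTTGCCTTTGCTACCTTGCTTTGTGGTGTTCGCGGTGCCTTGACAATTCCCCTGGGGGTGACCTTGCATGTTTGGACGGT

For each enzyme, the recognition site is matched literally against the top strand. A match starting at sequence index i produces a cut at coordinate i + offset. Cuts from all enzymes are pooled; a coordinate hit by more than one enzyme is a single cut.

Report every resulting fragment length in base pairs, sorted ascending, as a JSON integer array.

Site scan:
  YnoI CCTGG/4: at [96] ⇒ [100]
  AzqIII CCTTG/3: at [23, 28, 59, 83, 107] ⇒ [26, 31, 62, 86, 110]
  UxaVI CTTTG/2: at [45, 51, 64] ⇒ [47, 53, 66]
  KluI GGTG/2: at [3, 70, 79, 102, 123] ⇒ [5, 72, 81, 104, 125]

Pooled cuts: [5, 26, 31, 47, 53, 62, 66, 72, 81, 86, 100, 104, 110, 125]

Fragment lengths:
  5→26: 21 bp
  26→31: 5 bp
  31→47: 16 bp
  47→53: 6 bp
  53→62: 9 bp
  62→66: 4 bp
  66→72: 6 bp
  72→81: 9 bp
  81→86: 5 bp
  86→100: 14 bp
  100→104: 4 bp
  104→110: 6 bp
  110→125: 15 bp
  125→5 (wrap): 126-125+5 = 6 bp

[4,4,5,5,6,6,6,6,9,9,14,15,16,21]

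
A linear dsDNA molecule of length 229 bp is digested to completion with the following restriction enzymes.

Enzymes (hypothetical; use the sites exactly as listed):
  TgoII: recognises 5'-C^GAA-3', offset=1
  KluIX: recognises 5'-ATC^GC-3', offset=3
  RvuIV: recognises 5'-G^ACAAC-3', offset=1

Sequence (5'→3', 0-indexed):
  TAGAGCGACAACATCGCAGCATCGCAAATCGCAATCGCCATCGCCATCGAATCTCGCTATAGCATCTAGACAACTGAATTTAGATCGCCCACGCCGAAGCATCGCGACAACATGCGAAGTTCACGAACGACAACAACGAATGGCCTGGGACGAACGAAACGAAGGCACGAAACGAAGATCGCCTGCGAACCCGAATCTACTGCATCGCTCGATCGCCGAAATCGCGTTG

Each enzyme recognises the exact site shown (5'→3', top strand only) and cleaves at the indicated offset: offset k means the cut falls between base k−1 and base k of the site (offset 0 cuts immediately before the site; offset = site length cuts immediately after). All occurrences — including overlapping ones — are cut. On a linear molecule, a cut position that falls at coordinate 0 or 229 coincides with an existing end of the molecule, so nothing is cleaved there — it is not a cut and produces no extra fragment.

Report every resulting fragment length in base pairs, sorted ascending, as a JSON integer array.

[3,3,4,5,5,5,6,6,6,6,6,6,6,7,7,7,8,8,8,8,8,8,9,9,9,14,14,17,21]

Per-enzyme occurrences:
  TgoII CGAA/1: at [47, 94, 114, 123, 136, 150, 154, 159, 167, 172, 185, 191, 216] ⇒ [48, 95, 115, 124, 137, 151, 155, 160, 168, 173, 186, 192, 217]
  KluIX ATCGC/3: at [12, 20, 27, 33, 39, 83, 100, 177, 203, 211, 220] ⇒ [15, 23, 30, 36, 42, 86, 103, 180, 206, 214, 223]
  RvuIV GACAAC/1: at [6, 68, 105, 128] ⇒ [7, 69, 106, 129]

All cut coordinates (distinct, sorted): [7, 15, 23, 30, 36, 42, 48, 69, 86, 95, 103, 106, 115, 124, 129, 137, 151, 155, 160, 168, 173, 180, 186, 192, 206, 214, 217, 223]

Fragment lengths:
  [0,7): 7 bp
  [7,15): 8 bp
  [15,23): 8 bp
  [23,30): 7 bp
  [30,36): 6 bp
  [36,42): 6 bp
  [42,48): 6 bp
  [48,69): 21 bp
  [69,86): 17 bp
  [86,95): 9 bp
  [95,103): 8 bp
  [103,106): 3 bp
  [106,115): 9 bp
  [115,124): 9 bp
  [124,129): 5 bp
  [129,137): 8 bp
  [137,151): 14 bp
  [151,155): 4 bp
  [155,160): 5 bp
  [160,168): 8 bp
  [168,173): 5 bp
  [173,180): 7 bp
  [180,186): 6 bp
  [186,192): 6 bp
  [192,206): 14 bp
  [206,214): 8 bp
  [214,217): 3 bp
  [217,223): 6 bp
  [223,229): 6 bp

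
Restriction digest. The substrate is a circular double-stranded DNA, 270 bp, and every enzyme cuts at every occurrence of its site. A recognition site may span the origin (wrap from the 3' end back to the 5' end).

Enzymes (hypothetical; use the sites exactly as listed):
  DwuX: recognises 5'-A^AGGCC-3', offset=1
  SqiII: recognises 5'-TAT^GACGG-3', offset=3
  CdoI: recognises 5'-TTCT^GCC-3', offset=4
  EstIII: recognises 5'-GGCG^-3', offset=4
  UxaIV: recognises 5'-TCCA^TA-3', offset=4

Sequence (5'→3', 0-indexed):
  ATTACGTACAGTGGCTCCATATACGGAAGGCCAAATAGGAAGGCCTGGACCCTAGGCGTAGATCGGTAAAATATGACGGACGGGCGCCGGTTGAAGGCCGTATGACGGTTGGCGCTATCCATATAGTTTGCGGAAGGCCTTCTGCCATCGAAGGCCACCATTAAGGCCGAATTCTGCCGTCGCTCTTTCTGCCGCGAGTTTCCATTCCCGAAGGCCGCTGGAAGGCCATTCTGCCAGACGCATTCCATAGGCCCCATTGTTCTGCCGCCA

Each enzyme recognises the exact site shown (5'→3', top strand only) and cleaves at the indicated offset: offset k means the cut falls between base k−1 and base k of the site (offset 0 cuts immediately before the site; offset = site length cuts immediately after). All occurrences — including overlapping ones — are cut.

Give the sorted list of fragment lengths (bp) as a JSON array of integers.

Scan for sites:
  DwuX (AAGGCC, off=1): starts [26, 39, 93, 133, 150, 162, 210, 221] → cuts [27, 40, 94, 134, 151, 163, 211, 222]
  SqiII (TATGACGG, off=3): starts [71, 100] → cuts [74, 103]
  CdoI (TTCTGCC, off=4): starts [139, 171, 186, 228, 259] → cuts [143, 175, 190, 232, 263]
  EstIII (GGCG, off=4): starts [54, 82, 110] → cuts [58, 86, 114]
  UxaIV (TCCATA, off=4): starts [15, 117, 243] → cuts [19, 121, 247]

All cut coordinates (distinct, sorted): [19, 27, 40, 58, 74, 86, 94, 103, 114, 121, 134, 143, 151, 163, 175, 190, 211, 222, 232, 247, 263]

Fragment lengths:
  19→27: 8 bp
  27→40: 13 bp
  40→58: 18 bp
  58→74: 16 bp
  74→86: 12 bp
  86→94: 8 bp
  94→103: 9 bp
  103→114: 11 bp
  114→121: 7 bp
  121→134: 13 bp
  134→143: 9 bp
  143→151: 8 bp
  151→163: 12 bp
  163→175: 12 bp
  175→190: 15 bp
  190→211: 21 bp
  211→222: 11 bp
  222→232: 10 bp
  232→247: 15 bp
  247→263: 16 bp
  263→19 (wrap): 270-263+19 = 26 bp

[7,8,8,8,9,9,10,11,11,12,12,12,13,13,15,15,16,16,18,21,26]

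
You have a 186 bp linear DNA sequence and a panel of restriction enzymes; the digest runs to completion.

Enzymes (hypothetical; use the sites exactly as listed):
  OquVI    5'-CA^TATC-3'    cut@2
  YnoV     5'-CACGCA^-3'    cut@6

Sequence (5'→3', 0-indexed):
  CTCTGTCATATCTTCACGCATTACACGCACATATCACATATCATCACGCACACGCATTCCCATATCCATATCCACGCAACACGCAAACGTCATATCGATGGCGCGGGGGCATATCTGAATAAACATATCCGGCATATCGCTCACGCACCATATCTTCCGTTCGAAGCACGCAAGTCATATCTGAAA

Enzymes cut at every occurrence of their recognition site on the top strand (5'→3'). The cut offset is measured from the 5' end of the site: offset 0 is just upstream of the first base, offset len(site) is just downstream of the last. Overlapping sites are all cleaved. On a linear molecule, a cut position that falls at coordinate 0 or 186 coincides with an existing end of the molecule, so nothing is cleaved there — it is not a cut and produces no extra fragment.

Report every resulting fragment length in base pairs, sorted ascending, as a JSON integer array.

Per-enzyme occurrences:
  OquVI (CATATC, off=2): starts [6, 29, 36, 60, 66, 90, 109, 123, 132, 148, 175] → cuts [8, 31, 38, 62, 68, 92, 111, 125, 134, 150, 177]
  YnoV (CACGCA, off=6): starts [14, 23, 44, 50, 72, 79, 141, 166] → cuts [20, 29, 50, 56, 78, 85, 147, 172]

Pooled cuts: [8, 20, 29, 31, 38, 50, 56, 62, 68, 78, 85, 92, 111, 125, 134, 147, 150, 172, 177]

Fragments:
  [0,8): 8 bp
  [8,20): 12 bp
  [20,29): 9 bp
  [29,31): 2 bp
  [31,38): 7 bp
  [38,50): 12 bp
  [50,56): 6 bp
  [56,62): 6 bp
  [62,68): 6 bp
  [68,78): 10 bp
  [78,85): 7 bp
  [85,92): 7 bp
  [92,111): 19 bp
  [111,125): 14 bp
  [125,134): 9 bp
  [134,147): 13 bp
  [147,150): 3 bp
  [150,172): 22 bp
  [172,177): 5 bp
  [177,186): 9 bp

[2,3,5,6,6,6,7,7,7,8,9,9,9,10,12,12,13,14,19,22]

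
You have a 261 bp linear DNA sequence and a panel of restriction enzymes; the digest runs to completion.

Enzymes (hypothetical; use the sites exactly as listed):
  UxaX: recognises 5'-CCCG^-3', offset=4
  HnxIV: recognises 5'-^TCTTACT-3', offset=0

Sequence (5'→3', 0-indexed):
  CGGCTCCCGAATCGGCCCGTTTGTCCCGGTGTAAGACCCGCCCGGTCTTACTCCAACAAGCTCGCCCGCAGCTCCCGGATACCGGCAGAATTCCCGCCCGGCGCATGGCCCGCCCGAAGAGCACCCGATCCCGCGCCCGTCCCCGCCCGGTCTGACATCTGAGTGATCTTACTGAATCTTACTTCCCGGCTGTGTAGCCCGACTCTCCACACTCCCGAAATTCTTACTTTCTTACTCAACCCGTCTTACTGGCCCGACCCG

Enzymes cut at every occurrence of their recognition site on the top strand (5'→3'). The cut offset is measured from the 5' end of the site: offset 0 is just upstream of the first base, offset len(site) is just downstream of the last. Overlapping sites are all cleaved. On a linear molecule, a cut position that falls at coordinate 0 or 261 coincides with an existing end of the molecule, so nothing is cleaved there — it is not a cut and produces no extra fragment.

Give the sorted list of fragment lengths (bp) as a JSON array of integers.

Scan for sites:
  UxaX CCCG/4: at [5, 15, 24, 36, 40, 64, 73, 92, 96, 108, 112, 123, 129, 135, 141, 145, 184, 197, 213, 239, 252, 257] ⇒ [9, 19, 28, 40, 44, 68, 77, 96, 100, 112, 116, 127, 133, 139, 145, 149, 188, 201, 217, 243, 256] (position 261 is a terminus of the linear molecule — no cut)
  HnxIV TCTTACT/0: at [45, 166, 176, 221, 229, 243] ⇒ [45, 166, 176, 221, 229, 243]

All cut coordinates (distinct, sorted): [9, 19, 28, 40, 44, 45, 68, 77, 96, 100, 112, 116, 127, 133, 139, 145, 149, 166, 176, 188, 201, 217, 221, 229, 243, 256]

Fragments:
  [0,9): 9 bp
  [9,19): 10 bp
  [19,28): 9 bp
  [28,40): 12 bp
  [40,44): 4 bp
  [44,45): 1 bp
  [45,68): 23 bp
  [68,77): 9 bp
  [77,96): 19 bp
  [96,100): 4 bp
  [100,112): 12 bp
  [112,116): 4 bp
  [116,127): 11 bp
  [127,133): 6 bp
  [133,139): 6 bp
  [139,145): 6 bp
  [145,149): 4 bp
  [149,166): 17 bp
  [166,176): 10 bp
  [176,188): 12 bp
  [188,201): 13 bp
  [201,217): 16 bp
  [217,221): 4 bp
  [221,229): 8 bp
  [229,243): 14 bp
  [243,256): 13 bp
  [256,261): 5 bp

[1,4,4,4,4,4,5,6,6,6,8,9,9,9,10,10,11,12,12,12,13,13,14,16,17,19,23]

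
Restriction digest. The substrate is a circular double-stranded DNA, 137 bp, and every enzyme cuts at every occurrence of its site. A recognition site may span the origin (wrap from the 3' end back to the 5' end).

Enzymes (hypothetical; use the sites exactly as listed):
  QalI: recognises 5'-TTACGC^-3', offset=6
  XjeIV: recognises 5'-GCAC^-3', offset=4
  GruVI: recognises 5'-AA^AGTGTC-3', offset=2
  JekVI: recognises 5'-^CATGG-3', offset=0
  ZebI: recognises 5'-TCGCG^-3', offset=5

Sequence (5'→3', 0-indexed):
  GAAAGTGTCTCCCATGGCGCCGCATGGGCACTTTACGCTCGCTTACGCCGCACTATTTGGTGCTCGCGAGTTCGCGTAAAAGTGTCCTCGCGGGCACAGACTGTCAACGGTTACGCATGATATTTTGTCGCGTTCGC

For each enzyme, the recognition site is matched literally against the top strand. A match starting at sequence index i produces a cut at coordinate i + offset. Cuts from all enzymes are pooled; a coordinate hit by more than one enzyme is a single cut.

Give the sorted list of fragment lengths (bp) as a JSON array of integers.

Site scan:
  QalI TTACGC/6: at [32, 42, 110] ⇒ [38, 48, 116]
  XjeIV GCAC/4: at [27, 49, 93] ⇒ [31, 53, 97]
  GruVI AAAGTGTC/2: at [1, 78] ⇒ [3, 80]
  JekVI CATGG/0: at [12, 22] ⇒ [12, 22]
  ZebI TCGCG/5: at [63, 71, 87, 127, 133] ⇒ [1, 68, 76, 92, 132]

All cut coordinates (distinct, sorted): [1, 3, 12, 22, 31, 38, 48, 53, 68, 76, 80, 92, 97, 116, 132]

Fragment lengths:
  1→3: 2 bp
  3→12: 9 bp
  12→22: 10 bp
  22→31: 9 bp
  31→38: 7 bp
  38→48: 10 bp
  48→53: 5 bp
  53→68: 15 bp
  68→76: 8 bp
  76→80: 4 bp
  80→92: 12 bp
  92→97: 5 bp
  97→116: 19 bp
  116→132: 16 bp
  132→1 (wrap): 137-132+1 = 6 bp

[2,4,5,5,6,7,8,9,9,10,10,12,15,16,19]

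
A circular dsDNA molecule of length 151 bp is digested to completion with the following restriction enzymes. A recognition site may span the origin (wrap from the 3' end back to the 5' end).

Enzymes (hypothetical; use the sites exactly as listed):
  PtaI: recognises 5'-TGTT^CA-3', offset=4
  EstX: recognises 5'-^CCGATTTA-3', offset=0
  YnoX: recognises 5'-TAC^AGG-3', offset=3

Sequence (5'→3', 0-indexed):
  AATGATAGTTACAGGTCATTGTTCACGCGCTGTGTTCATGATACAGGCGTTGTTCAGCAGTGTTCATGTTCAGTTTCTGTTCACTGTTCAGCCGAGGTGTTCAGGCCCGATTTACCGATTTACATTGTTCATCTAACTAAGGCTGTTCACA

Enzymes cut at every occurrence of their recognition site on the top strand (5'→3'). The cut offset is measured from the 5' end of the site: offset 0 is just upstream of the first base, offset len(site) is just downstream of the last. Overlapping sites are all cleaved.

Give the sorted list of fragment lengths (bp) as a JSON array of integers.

[5,6,7,8,8,10,10,11,11,13,13,15,16,18]

Per-enzyme occurrences:
  PtaI TGTTCA/4: at [19, 32, 50, 60, 66, 77, 84, 97, 125, 143] ⇒ [23, 36, 54, 64, 70, 81, 88, 101, 129, 147]
  EstX CCGATTTA/0: at [106, 114] ⇒ [106, 114]
  YnoX TACAGG/3: at [9, 41] ⇒ [12, 44]

All cut coordinates (distinct, sorted): [12, 23, 36, 44, 54, 64, 70, 81, 88, 101, 106, 114, 129, 147]

Fragments:
  12→23: 11 bp
  23→36: 13 bp
  36→44: 8 bp
  44→54: 10 bp
  54→64: 10 bp
  64→70: 6 bp
  70→81: 11 bp
  81→88: 7 bp
  88→101: 13 bp
  101→106: 5 bp
  106→114: 8 bp
  114→129: 15 bp
  129→147: 18 bp
  147→12 (wrap): 151-147+12 = 16 bp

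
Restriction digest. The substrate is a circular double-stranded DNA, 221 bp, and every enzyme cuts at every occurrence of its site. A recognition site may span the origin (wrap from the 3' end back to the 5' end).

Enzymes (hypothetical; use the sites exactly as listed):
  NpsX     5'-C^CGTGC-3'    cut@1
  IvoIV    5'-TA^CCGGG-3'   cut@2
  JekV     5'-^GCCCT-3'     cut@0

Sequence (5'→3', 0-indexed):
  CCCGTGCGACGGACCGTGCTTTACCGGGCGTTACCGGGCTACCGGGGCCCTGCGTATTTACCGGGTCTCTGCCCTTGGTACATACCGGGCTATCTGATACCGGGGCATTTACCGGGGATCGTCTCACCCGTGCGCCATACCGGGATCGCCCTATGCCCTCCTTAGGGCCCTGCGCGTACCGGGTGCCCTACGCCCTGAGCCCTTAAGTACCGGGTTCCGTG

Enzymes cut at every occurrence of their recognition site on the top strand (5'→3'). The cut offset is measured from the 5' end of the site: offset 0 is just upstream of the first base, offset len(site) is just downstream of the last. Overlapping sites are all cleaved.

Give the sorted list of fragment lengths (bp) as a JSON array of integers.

[5,6,6,7,7,7,8,8,8,9,10,10,11,11,12,12,12,12,14,14,15,17]

Scan for sites:
  NpsX (CCGTGC, off=1): starts [1, 13, 127, 216] → cuts [2, 14, 128, 217]
  IvoIV (TACCGGG, off=2): starts [21, 31, 39, 58, 82, 97, 109, 137, 176, 207] → cuts [23, 33, 41, 60, 84, 99, 111, 139, 178, 209]
  JekV (GCCCT, off=0): starts [46, 70, 147, 154, 166, 184, 191, 198] → cuts [46, 70, 147, 154, 166, 184, 191, 198]

All cut coordinates (distinct, sorted): [2, 14, 23, 33, 41, 46, 60, 70, 84, 99, 111, 128, 139, 147, 154, 166, 178, 184, 191, 198, 209, 217]

Fragments:
  2→14: 12 bp
  14→23: 9 bp
  23→33: 10 bp
  33→41: 8 bp
  41→46: 5 bp
  46→60: 14 bp
  60→70: 10 bp
  70→84: 14 bp
  84→99: 15 bp
  99→111: 12 bp
  111→128: 17 bp
  128→139: 11 bp
  139→147: 8 bp
  147→154: 7 bp
  154→166: 12 bp
  166→178: 12 bp
  178→184: 6 bp
  184→191: 7 bp
  191→198: 7 bp
  198→209: 11 bp
  209→217: 8 bp
  217→2 (wrap): 221-217+2 = 6 bp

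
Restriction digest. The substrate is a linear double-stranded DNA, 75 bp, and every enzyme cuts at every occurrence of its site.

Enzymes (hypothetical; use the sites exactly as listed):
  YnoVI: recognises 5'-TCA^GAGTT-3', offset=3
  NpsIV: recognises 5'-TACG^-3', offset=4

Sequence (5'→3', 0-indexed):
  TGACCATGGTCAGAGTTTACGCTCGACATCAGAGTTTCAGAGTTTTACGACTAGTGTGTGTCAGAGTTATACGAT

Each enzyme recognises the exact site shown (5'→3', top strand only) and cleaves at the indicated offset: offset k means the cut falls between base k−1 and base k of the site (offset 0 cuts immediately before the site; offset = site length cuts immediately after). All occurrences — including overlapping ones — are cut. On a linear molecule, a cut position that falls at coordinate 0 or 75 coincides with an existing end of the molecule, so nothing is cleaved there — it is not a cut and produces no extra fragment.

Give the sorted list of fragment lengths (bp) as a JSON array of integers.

[2,8,9,10,10,10,12,14]

Site scan:
  YnoVI (TCAGAGTT, off=3): starts [9, 28, 36, 60] → cuts [12, 31, 39, 63]
  NpsIV (TACG, off=4): starts [17, 45, 69] → cuts [21, 49, 73]

All cut coordinates (distinct, sorted): [12, 21, 31, 39, 49, 63, 73]

Fragment lengths:
  [0,12): 12 bp
  [12,21): 9 bp
  [21,31): 10 bp
  [31,39): 8 bp
  [39,49): 10 bp
  [49,63): 14 bp
  [63,73): 10 bp
  [73,75): 2 bp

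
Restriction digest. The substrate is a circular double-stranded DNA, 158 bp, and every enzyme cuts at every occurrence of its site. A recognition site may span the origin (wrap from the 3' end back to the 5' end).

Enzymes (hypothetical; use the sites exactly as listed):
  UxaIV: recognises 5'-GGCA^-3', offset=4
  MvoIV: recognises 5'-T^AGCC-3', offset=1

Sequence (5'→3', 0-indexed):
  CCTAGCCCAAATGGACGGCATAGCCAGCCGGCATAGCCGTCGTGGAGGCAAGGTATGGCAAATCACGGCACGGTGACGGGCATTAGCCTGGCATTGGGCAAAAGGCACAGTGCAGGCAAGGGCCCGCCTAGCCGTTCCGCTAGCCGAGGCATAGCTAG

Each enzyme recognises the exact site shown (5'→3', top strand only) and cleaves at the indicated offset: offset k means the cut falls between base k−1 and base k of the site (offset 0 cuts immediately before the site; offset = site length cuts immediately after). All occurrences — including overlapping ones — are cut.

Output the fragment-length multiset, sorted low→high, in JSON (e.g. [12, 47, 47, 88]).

[1,1,2,5,5,7,7,9,10,10,10,11,11,12,12,12,16,17]

Scan for sites:
  UxaIV GGCA/4: at [16, 29, 46, 56, 66, 78, 89, 96, 103, 114, 147] ⇒ [20, 33, 50, 60, 70, 82, 93, 100, 107, 118, 151]
  MvoIV TAGCC/1: at [2, 20, 33, 83, 128, 140, 155] ⇒ [3, 21, 34, 84, 129, 141, 156]

All cut coordinates (distinct, sorted): [3, 20, 21, 33, 34, 50, 60, 70, 82, 84, 93, 100, 107, 118, 129, 141, 151, 156]

Fragment lengths:
  3→20: 17 bp
  20→21: 1 bp
  21→33: 12 bp
  33→34: 1 bp
  34→50: 16 bp
  50→60: 10 bp
  60→70: 10 bp
  70→82: 12 bp
  82→84: 2 bp
  84→93: 9 bp
  93→100: 7 bp
  100→107: 7 bp
  107→118: 11 bp
  118→129: 11 bp
  129→141: 12 bp
  141→151: 10 bp
  151→156: 5 bp
  156→3 (wrap): 158-156+3 = 5 bp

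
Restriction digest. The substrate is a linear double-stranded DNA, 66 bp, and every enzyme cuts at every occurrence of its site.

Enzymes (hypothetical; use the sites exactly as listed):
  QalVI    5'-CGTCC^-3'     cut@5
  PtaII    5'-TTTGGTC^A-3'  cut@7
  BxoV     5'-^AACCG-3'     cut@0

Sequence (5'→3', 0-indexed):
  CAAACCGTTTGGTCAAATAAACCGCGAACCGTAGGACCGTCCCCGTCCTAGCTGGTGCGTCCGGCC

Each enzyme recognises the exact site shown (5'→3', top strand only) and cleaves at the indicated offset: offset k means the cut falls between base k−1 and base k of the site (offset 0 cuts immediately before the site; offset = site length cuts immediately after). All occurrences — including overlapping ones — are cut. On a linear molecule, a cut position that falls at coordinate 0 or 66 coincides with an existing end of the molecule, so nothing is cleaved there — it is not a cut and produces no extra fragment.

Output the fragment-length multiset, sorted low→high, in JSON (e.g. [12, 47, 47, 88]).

Per-enzyme occurrences:
  QalVI (CGTCC, off=5): starts [37, 43, 57] → cuts [42, 48, 62]
  PtaII (TTTGGTCA, off=7): starts [7] → cuts [14]
  BxoV (AACCG, off=0): starts [2, 19, 26] → cuts [2, 19, 26]

All cut coordinates (distinct, sorted): [2, 14, 19, 26, 42, 48, 62]

Fragments:
  [0,2): 2 bp
  [2,14): 12 bp
  [14,19): 5 bp
  [19,26): 7 bp
  [26,42): 16 bp
  [42,48): 6 bp
  [48,62): 14 bp
  [62,66): 4 bp

[2,4,5,6,7,12,14,16]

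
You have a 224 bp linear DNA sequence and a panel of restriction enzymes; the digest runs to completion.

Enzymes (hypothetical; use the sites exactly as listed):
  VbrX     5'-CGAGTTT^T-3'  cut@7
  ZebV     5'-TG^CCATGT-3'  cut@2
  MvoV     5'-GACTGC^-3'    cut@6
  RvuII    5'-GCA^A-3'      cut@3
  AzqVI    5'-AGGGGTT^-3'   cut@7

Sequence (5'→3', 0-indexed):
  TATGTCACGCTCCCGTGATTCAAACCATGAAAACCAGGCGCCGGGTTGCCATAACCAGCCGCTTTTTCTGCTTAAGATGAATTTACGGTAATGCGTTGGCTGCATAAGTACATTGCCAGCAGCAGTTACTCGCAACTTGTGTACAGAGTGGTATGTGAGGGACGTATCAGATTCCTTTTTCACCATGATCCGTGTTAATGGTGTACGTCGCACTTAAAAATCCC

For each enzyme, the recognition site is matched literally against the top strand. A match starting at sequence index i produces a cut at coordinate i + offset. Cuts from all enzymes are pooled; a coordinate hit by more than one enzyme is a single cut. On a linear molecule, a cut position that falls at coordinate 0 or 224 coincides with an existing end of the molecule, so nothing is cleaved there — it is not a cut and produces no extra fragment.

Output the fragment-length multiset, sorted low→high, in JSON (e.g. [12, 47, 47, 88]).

Per-enzyme occurrences:
  VbrX (CGAGTTTT, off=7): no sites
  ZebV (TGCCATGT, off=2): no sites
  MvoV (GACTGC, off=6): no sites
  RvuII GCAA/3: at [131] ⇒ [134]
  AzqVI (AGGGGTT, off=7): no sites

All cut coordinates (distinct, sorted): [134]

Fragments:
  [0,134): 134 bp
  [134,224): 90 bp

[90,134]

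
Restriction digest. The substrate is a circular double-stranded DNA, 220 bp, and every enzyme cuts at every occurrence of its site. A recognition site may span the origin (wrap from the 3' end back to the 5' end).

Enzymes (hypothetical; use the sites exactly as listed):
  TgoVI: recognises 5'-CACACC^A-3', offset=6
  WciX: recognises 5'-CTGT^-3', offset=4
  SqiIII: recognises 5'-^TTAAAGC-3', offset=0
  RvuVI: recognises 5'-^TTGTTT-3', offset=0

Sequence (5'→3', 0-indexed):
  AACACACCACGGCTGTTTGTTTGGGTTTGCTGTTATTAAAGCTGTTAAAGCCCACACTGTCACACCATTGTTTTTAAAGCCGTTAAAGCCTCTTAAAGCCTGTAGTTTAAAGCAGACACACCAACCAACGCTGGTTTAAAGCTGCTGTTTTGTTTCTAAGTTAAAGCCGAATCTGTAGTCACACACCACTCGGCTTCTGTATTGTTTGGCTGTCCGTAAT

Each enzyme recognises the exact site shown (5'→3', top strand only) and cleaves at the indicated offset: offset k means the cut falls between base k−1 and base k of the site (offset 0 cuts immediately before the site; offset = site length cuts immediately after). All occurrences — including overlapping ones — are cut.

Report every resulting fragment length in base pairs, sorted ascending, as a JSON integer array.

Scan for sites:
  TgoVI (CACACCA, off=6): starts [2, 60, 116, 181] → cuts [8, 66, 122, 187]
  WciX (CTGT, off=4): starts [12, 29, 41, 56, 99, 144, 172, 196, 209] → cuts [16, 33, 45, 60, 103, 148, 176, 200, 213]
  SqiIII (TTAAAGC, off=0): starts [35, 44, 73, 82, 92, 106, 135, 160] → cuts [35, 44, 73, 82, 92, 106, 135, 160]
  RvuVI (TTGTTT, off=0): starts [16, 67, 149, 201] → cuts [16, 67, 149, 201]

All cut coordinates (distinct, sorted): [8, 16, 33, 35, 44, 45, 60, 66, 67, 73, 82, 92, 103, 106, 122, 135, 148, 149, 160, 176, 187, 200, 201, 213]

Fragment lengths:
  8→16: 8 bp
  16→33: 17 bp
  33→35: 2 bp
  35→44: 9 bp
  44→45: 1 bp
  45→60: 15 bp
  60→66: 6 bp
  66→67: 1 bp
  67→73: 6 bp
  73→82: 9 bp
  82→92: 10 bp
  92→103: 11 bp
  103→106: 3 bp
  106→122: 16 bp
  122→135: 13 bp
  135→148: 13 bp
  148→149: 1 bp
  149→160: 11 bp
  160→176: 16 bp
  176→187: 11 bp
  187→200: 13 bp
  200→201: 1 bp
  201→213: 12 bp
  213→8 (wrap): 220-213+8 = 15 bp

[1,1,1,1,2,3,6,6,8,9,9,10,11,11,11,12,13,13,13,15,15,16,16,17]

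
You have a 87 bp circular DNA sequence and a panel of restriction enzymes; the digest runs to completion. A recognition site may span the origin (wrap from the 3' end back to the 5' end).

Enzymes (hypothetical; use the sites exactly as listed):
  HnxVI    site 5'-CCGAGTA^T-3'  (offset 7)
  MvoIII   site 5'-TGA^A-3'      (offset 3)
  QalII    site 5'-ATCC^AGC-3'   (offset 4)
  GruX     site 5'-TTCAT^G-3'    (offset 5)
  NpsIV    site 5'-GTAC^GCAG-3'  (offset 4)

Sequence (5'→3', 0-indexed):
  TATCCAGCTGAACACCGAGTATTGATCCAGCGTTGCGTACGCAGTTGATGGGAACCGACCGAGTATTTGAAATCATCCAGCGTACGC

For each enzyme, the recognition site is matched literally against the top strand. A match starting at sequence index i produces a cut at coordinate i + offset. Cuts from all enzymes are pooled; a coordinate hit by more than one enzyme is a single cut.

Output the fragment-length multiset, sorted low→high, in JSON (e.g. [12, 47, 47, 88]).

Per-enzyme occurrences:
  HnxVI CCGAGTAT/7: at [14, 58] ⇒ [21, 65]
  MvoIII TGAA/3: at [8, 67] ⇒ [11, 70]
  QalII ATCCAGC/4: at [1, 24, 74] ⇒ [5, 28, 78]
  GruX (TTCATG, off=5): no sites
  NpsIV GTACGCAG/4: at [36] ⇒ [40]

All cut coordinates (distinct, sorted): [5, 11, 21, 28, 40, 65, 70, 78]

Fragment lengths:
  5→11: 6 bp
  11→21: 10 bp
  21→28: 7 bp
  28→40: 12 bp
  40→65: 25 bp
  65→70: 5 bp
  70→78: 8 bp
  78→5 (wrap): 87-78+5 = 14 bp

[5,6,7,8,10,12,14,25]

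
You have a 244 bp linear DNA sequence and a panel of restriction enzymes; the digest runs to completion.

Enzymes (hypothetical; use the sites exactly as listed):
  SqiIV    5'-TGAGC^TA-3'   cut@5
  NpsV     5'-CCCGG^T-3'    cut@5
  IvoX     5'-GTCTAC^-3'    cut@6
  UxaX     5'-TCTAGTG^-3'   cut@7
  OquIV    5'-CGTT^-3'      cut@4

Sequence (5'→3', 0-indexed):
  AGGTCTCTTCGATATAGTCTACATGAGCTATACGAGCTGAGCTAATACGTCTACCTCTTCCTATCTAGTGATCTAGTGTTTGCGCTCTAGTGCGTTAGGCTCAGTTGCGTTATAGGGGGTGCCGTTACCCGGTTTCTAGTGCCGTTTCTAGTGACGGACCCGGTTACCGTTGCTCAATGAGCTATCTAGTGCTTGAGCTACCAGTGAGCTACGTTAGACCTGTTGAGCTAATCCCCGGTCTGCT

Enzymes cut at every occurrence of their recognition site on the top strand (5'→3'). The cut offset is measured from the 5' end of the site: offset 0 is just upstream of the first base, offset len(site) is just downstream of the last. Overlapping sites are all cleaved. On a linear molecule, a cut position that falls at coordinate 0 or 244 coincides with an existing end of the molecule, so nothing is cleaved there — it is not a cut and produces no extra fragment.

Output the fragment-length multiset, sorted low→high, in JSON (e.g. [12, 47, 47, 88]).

[4,5,6,6,6,6,7,7,8,8,9,9,10,10,11,11,12,13,14,14,15,15,16,22]

Site scan:
  SqiIV (TGAGCTA, off=5): starts [23, 37, 177, 193, 204, 223] → cuts [28, 42, 182, 198, 209, 228]
  NpsV (CCCGGT, off=5): starts [127, 158, 233] → cuts [132, 163, 238]
  IvoX (GTCTAC, off=6): starts [16, 48] → cuts [22, 54]
  UxaX (TCTAGTG, off=7): starts [63, 71, 85, 134, 146, 184] → cuts [70, 78, 92, 141, 153, 191]
  OquIV (CGTT, off=4): starts [92, 107, 122, 142, 167, 211] → cuts [96, 111, 126, 146, 171, 215]

Pooled cuts: [22, 28, 42, 54, 70, 78, 92, 96, 111, 126, 132, 141, 146, 153, 163, 171, 182, 191, 198, 209, 215, 228, 238]

Fragments:
  [0,22): 22 bp
  [22,28): 6 bp
  [28,42): 14 bp
  [42,54): 12 bp
  [54,70): 16 bp
  [70,78): 8 bp
  [78,92): 14 bp
  [92,96): 4 bp
  [96,111): 15 bp
  [111,126): 15 bp
  [126,132): 6 bp
  [132,141): 9 bp
  [141,146): 5 bp
  [146,153): 7 bp
  [153,163): 10 bp
  [163,171): 8 bp
  [171,182): 11 bp
  [182,191): 9 bp
  [191,198): 7 bp
  [198,209): 11 bp
  [209,215): 6 bp
  [215,228): 13 bp
  [228,238): 10 bp
  [238,244): 6 bp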